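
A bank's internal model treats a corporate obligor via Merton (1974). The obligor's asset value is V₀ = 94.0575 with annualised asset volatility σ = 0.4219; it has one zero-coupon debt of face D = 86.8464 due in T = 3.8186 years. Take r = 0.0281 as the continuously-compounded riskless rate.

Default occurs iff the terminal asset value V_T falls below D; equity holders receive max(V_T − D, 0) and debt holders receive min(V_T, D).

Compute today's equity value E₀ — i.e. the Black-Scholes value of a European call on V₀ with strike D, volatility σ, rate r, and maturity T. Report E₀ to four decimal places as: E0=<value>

d₁ = [ln(V₀/D) + (r + σ²/2)T] / (σ√T)
   = [ln(94.0575/86.8464) + (0.0281 + 0.5·0.4219²)·3.8186] / (0.4219·√3.8186)
   = [0.079765 + 0.447157] / 0.824445 = 0.639124
d₂ = d₁ − σ√T = 0.639124 − 0.824445 = -0.185321
N(d₁) = 0.738629,  N(d₂) = 0.426489,  e^(−rT) = 0.898254
E₀ = V₀·N(d₁) − D·e^(−rT)·N(d₂)
   = 94.0575·0.738629 − 86.8464·0.898254·0.426489 = 36.203156

E0=36.2032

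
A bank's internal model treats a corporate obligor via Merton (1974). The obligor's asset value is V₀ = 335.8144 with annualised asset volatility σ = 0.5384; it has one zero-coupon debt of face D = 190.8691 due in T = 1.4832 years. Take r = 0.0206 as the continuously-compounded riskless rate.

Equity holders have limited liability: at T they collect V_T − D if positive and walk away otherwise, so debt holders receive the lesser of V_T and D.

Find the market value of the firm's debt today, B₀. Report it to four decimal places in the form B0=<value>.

d₁ = [ln(V₀/D) + (r + σ²/2)T] / (σ√T)
   = [ln(335.8144/190.8691) + (0.0206 + 0.5·0.5384²)·1.4832] / (0.5384·√1.4832)
   = [0.564971 + 0.245525] / 0.655700 = 1.236078
d₂ = d₁ − σ√T = 1.236078 − 0.655700 = 0.580378
N(d₁) = 0.891785,  N(d₂) = 0.719170,  e^(−rT) = 0.969908
E₀ = V₀·N(d₁) − D·e^(−rT)·N(d₂)
   = 335.8144·0.891785 − 190.8691·0.969908·0.719170 = 166.337566
B₀ = V₀ − E₀ = 335.8144 − 166.337566 = 169.476834

B0=169.4768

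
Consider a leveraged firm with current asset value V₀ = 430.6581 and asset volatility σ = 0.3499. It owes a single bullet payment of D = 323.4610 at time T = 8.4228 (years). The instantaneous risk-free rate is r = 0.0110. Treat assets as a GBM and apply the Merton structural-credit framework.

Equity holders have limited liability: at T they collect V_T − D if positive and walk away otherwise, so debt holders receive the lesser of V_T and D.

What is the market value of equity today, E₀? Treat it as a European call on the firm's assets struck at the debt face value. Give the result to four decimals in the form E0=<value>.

E0=217.5467

d₁ = [ln(V₀/D) + (r + σ²/2)T] / (σ√T)
   = [ln(430.6581/323.4610) + (0.0110 + 0.5·0.3499²)·8.4228] / (0.3499·√8.4228)
   = [0.286236 + 0.608253] / 1.015482 = 0.880851
d₂ = d₁ − σ√T = 0.880851 − 1.015482 = -0.134631
N(d₁) = 0.810801,  N(d₂) = 0.446452,  e^(−rT) = 0.911512
E₀ = V₀·N(d₁) − D·e^(−rT)·N(d₂)
   = 430.6581·0.810801 − 323.4610·0.911512·0.446452 = 217.546721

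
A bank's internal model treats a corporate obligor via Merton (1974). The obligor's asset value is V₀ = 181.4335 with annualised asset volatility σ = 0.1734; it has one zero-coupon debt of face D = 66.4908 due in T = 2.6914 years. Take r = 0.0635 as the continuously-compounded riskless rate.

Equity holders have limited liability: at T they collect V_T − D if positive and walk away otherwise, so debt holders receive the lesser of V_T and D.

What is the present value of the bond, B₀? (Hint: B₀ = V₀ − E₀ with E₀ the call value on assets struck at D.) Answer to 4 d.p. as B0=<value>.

B0=56.0452

d₁ = [ln(V₀/D) + (r + σ²/2)T] / (σ√T)
   = [ln(181.4335/66.4908) + (0.0635 + 0.5·0.1734²)·2.6914] / (0.1734·√2.6914)
   = [1.003826 + 0.211366] / 0.284471 = 4.271756
d₂ = d₁ − σ√T = 4.271756 − 0.284471 = 3.987285
N(d₁) = 0.999990,  N(d₂) = 0.999967,  e^(−rT) = 0.842903
E₀ = V₀·N(d₁) − D·e^(−rT)·N(d₂)
   = 181.4335·0.999990 − 66.4908·0.842903·0.999967 = 125.388347
B₀ = V₀ − E₀ = 181.4335 − 125.388347 = 56.045153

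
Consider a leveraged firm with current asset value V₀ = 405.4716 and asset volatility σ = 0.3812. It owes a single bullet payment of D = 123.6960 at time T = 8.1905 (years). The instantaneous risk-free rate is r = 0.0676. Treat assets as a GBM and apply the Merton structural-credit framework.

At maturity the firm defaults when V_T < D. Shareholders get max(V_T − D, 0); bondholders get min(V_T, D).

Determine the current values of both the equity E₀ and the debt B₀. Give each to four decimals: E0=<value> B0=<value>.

d₁ = [ln(V₀/D) + (r + σ²/2)T] / (σ√T)
   = [ln(405.4716/123.6960) + (0.0676 + 0.5·0.3812²)·8.1905] / (0.3812·√8.1905)
   = [1.187224 + 1.148773] / 1.090958 = 2.141234
d₂ = d₁ − σ√T = 2.141234 − 1.090958 = 1.050276
N(d₁) = 0.983872,  N(d₂) = 0.853204,  e^(−rT) = 0.574832
E₀ = V₀·N(d₁) − D·e^(−rT)·N(d₂)
   = 405.4716·0.983872 − 123.6960·0.574832·0.853204 = 338.265744
B₀ = V₀ − E₀ = 405.4716 − 338.265744 = 67.205856

E0=338.2657 B0=67.2059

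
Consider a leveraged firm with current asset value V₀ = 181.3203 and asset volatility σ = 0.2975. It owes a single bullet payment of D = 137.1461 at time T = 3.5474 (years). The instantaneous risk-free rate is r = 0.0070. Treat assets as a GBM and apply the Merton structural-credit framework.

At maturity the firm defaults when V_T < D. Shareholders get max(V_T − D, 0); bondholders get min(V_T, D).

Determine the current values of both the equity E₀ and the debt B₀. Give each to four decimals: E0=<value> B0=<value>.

E0=63.3527 B0=117.9676

d₁ = [ln(V₀/D) + (r + σ²/2)T] / (σ√T)
   = [ln(181.3203/137.1461) + (0.0070 + 0.5·0.2975²)·3.5474] / (0.2975·√3.5474)
   = [0.279218 + 0.181815] / 0.560328 = 0.822793
d₂ = d₁ − σ√T = 0.822793 − 0.560328 = 0.262465
N(d₁) = 0.794687,  N(d₂) = 0.603519,  e^(−rT) = 0.975474
E₀ = V₀·N(d₁) − D·e^(−rT)·N(d₂)
   = 181.3203·0.794687 − 137.1461·0.975474·0.603519 = 63.352706
B₀ = V₀ − E₀ = 181.3203 − 63.352706 = 117.967594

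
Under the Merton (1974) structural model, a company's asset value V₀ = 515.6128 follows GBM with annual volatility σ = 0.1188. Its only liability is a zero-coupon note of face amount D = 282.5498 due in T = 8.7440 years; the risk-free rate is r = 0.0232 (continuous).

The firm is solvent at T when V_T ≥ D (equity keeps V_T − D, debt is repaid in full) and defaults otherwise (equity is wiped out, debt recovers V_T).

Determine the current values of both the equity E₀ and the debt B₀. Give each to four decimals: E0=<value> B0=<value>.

E0=285.3929 B0=230.2199

d₁ = [ln(V₀/D) + (r + σ²/2)T] / (σ√T)
   = [ln(515.6128/282.5498) + (0.0232 + 0.5·0.1188²)·8.7440] / (0.1188·√8.7440)
   = [0.601501 + 0.264565] / 0.351295 = 2.465355
d₂ = d₁ − σ√T = 2.465355 − 0.351295 = 2.114061
N(d₁) = 0.993156,  N(d₂) = 0.982745,  e^(−rT) = 0.816392
E₀ = V₀·N(d₁) − D·e^(−rT)·N(d₂)
   = 515.6128·0.993156 − 282.5498·0.816392·0.982745 = 285.392895
B₀ = V₀ − E₀ = 515.6128 − 285.392895 = 230.219905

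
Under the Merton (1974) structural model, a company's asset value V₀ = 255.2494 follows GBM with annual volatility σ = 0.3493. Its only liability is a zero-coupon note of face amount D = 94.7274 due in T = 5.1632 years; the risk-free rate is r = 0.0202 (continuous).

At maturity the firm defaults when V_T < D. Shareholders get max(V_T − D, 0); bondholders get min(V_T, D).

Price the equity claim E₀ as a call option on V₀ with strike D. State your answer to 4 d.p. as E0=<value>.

E0=174.1479

d₁ = [ln(V₀/D) + (r + σ²/2)T] / (σ√T)
   = [ln(255.2494/94.7274) + (0.0202 + 0.5·0.3493²)·5.1632] / (0.3493·√5.1632)
   = [0.991238 + 0.419279] / 0.793703 = 1.777134
d₂ = d₁ − σ√T = 1.777134 − 0.793703 = 0.983431
N(d₁) = 0.962227,  N(d₂) = 0.837302,  e^(−rT) = 0.900958
E₀ = V₀·N(d₁) − D·e^(−rT)·N(d₂)
   = 255.2494·0.962227 − 94.7274·0.900958·0.837302 = 174.147932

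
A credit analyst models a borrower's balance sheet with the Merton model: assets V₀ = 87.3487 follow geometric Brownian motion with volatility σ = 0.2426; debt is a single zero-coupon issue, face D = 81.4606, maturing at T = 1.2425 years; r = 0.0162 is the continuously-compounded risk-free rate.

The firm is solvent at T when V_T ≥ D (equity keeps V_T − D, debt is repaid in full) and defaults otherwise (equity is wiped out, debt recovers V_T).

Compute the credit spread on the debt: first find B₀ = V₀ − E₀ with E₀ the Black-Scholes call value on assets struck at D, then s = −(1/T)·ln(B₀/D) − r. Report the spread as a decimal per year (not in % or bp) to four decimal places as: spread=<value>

spread=0.0599

d₁ = [ln(V₀/D) + (r + σ²/2)T] / (σ√T)
   = [ln(87.3487/81.4606) + (0.0162 + 0.5·0.2426²)·1.2425] / (0.2426·√1.2425)
   = [0.069789 + 0.056692] / 0.270420 = 0.467719
d₂ = d₁ − σ√T = 0.467719 − 0.270420 = 0.197299
N(d₁) = 0.680007,  N(d₂) = 0.578203,  e^(−rT) = 0.980073
E₀ = V₀·N(d₁) − D·e^(−rT)·N(d₂)
   = 87.3487·0.680007 − 81.4606·0.980073·0.578203 = 13.235560
B₀ = V₀ − E₀ = 87.3487 − 13.235560 = 74.113140
spread = −(1/T)·ln(B₀/D) − r = −(1/1.2425)·ln(74.113140/81.4606) − 0.0162 = 0.05987776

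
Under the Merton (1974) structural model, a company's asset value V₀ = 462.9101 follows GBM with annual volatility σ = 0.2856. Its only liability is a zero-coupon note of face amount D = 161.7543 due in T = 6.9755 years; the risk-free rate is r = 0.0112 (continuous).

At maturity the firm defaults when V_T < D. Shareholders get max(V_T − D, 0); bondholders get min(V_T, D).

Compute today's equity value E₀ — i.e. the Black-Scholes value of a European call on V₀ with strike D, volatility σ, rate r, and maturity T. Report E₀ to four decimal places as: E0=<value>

d₁ = [ln(V₀/D) + (r + σ²/2)T] / (σ√T)
   = [ln(462.9101/161.7543) + (0.0112 + 0.5·0.2856²)·6.9755] / (0.2856·√6.9755)
   = [1.051454 + 0.362612] / 0.754303 = 1.874666
d₂ = d₁ − σ√T = 1.874666 − 0.754303 = 1.120363
N(d₁) = 0.969581,  N(d₂) = 0.868720,  e^(−rT) = 0.924848
E₀ = V₀·N(d₁) − D·e^(−rT)·N(d₂)
   = 462.9101·0.969581 − 161.7543·0.924848·0.868720 = 318.869681

E0=318.8697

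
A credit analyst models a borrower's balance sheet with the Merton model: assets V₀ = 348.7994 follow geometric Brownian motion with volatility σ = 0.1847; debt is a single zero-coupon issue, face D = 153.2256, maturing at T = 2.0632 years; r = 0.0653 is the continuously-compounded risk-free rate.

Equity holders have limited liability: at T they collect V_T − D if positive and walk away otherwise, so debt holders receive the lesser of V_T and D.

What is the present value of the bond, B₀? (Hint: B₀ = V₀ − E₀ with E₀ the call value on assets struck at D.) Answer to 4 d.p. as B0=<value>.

B0=133.9101

d₁ = [ln(V₀/D) + (r + σ²/2)T] / (σ√T)
   = [ln(348.7994/153.2256) + (0.0653 + 0.5·0.1847²)·2.0632] / (0.1847·√2.0632)
   = [0.822586 + 0.169919] / 0.265300 = 3.741063
d₂ = d₁ − σ√T = 3.741063 − 0.265300 = 3.475763
N(d₁) = 0.999908,  N(d₂) = 0.999745,  e^(−rT) = 0.873955
E₀ = V₀·N(d₁) − D·e^(−rT)·N(d₂)
   = 348.7994·0.999908 − 153.2256·0.873955·0.999745 = 214.889347
B₀ = V₀ − E₀ = 348.7994 − 214.889347 = 133.910053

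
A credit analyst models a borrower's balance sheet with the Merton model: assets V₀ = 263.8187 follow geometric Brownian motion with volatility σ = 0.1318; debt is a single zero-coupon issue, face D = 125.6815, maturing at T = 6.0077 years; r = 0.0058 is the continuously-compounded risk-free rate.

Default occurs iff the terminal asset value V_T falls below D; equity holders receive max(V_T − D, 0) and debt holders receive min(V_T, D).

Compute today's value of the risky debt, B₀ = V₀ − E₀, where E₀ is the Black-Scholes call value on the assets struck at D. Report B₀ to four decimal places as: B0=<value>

d₁ = [ln(V₀/D) + (r + σ²/2)T] / (σ√T)
   = [ln(263.8187/125.6815) + (0.0058 + 0.5·0.1318²)·6.0077] / (0.1318·√6.0077)
   = [0.741511 + 0.087025] / 0.323050 = 2.564733
d₂ = d₁ − σ√T = 2.564733 − 0.323050 = 2.241683
N(d₁) = 0.994837,  N(d₂) = 0.987509,  e^(−rT) = 0.965755
E₀ = V₀·N(d₁) − D·e^(−rT)·N(d₂)
   = 263.8187·0.994837 − 125.6815·0.965755·0.987509 = 142.595195
B₀ = V₀ − E₀ = 263.8187 − 142.595195 = 121.223505

B0=121.2235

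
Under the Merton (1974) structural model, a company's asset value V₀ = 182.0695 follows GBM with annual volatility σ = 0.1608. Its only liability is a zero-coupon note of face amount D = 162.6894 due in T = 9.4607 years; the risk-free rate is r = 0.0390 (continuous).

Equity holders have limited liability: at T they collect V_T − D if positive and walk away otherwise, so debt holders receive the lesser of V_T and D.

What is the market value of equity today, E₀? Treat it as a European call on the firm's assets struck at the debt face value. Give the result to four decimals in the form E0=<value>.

d₁ = [ln(V₀/D) + (r + σ²/2)T] / (σ√T)
   = [ln(182.0695/162.6894) + (0.0390 + 0.5·0.1608²)·9.4607] / (0.1608·√9.4607)
   = [0.112546 + 0.491278] / 0.494593 = 1.220851
d₂ = d₁ − σ√T = 1.220851 − 0.494593 = 0.726258
N(d₁) = 0.888929,  N(d₂) = 0.766160,  e^(−rT) = 0.691448
E₀ = V₀·N(d₁) − D·e^(−rT)·N(d₂)
   = 182.0695·0.888929 − 162.6894·0.691448·0.766160 = 75.660536

E0=75.6605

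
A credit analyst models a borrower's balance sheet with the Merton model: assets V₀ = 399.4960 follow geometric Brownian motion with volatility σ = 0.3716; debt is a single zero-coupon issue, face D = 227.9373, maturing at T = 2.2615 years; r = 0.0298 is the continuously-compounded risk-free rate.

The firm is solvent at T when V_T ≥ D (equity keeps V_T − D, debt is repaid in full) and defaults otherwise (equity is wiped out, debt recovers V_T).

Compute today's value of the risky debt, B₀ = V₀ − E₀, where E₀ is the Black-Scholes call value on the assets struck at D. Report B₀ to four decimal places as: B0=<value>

d₁ = [ln(V₀/D) + (r + σ²/2)T] / (σ√T)
   = [ln(399.4960/227.9373) + (0.0298 + 0.5·0.3716²)·2.2615] / (0.3716·√2.2615)
   = [0.561133 + 0.223534] / 0.558823 = 1.404144
d₂ = d₁ − σ√T = 1.404144 − 0.558823 = 0.845321
N(d₁) = 0.919862,  N(d₂) = 0.801034,  e^(−rT) = 0.934828
E₀ = V₀·N(d₁) − D·e^(−rT)·N(d₂)
   = 399.4960·0.919862 − 227.9373·0.934828·0.801034 = 196.795068
B₀ = V₀ − E₀ = 399.4960 − 196.795068 = 202.700932

B0=202.7009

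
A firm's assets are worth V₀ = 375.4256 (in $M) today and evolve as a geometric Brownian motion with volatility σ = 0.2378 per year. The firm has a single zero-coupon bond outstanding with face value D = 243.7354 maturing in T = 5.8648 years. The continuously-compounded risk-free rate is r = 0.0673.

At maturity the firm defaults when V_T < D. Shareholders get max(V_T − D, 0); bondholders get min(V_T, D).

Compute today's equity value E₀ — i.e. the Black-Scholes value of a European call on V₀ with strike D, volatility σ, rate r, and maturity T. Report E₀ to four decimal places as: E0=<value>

E0=215.8829

d₁ = [ln(V₀/D) + (r + σ²/2)T] / (σ√T)
   = [ln(375.4256/243.7354) + (0.0673 + 0.5·0.2378²)·5.8648] / (0.2378·√5.8648)
   = [0.431977 + 0.560525] / 0.575889 = 1.723427
d₂ = d₁ − σ√T = 1.723427 − 0.575889 = 1.147539
N(d₁) = 0.957594,  N(d₂) = 0.874420,  e^(−rT) = 0.673881
E₀ = V₀·N(d₁) − D·e^(−rT)·N(d₂)
   = 375.4256·0.957594 − 243.7354·0.673881·0.874420 = 215.882948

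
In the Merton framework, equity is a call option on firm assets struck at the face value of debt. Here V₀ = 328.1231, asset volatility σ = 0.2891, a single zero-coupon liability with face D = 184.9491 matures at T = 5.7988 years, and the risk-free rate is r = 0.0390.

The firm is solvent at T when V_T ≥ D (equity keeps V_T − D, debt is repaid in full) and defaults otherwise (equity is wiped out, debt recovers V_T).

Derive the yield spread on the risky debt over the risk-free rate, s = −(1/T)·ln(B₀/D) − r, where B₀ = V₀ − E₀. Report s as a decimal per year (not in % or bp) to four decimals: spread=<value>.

spread=0.0111

d₁ = [ln(V₀/D) + (r + σ²/2)T] / (σ√T)
   = [ln(328.1231/184.9491) + (0.0390 + 0.5·0.2891²)·5.7988] / (0.2891·√5.7988)
   = [0.573308 + 0.468482] / 0.696173 = 1.496453
d₂ = d₁ − σ√T = 1.496453 − 0.696173 = 0.800280
N(d₁) = 0.932732,  N(d₂) = 0.788226,  e^(−rT) = 0.797596
E₀ = V₀·N(d₁) − D·e^(−rT)·N(d₂)
   = 328.1231·0.932732 − 184.9491·0.797596·0.788226 = 189.776138
B₀ = V₀ − E₀ = 328.1231 − 189.776138 = 138.346962
spread = −(1/T)·ln(B₀/D) − r = −(1/5.7988)·ln(138.346962/184.9491) − 0.0390 = 0.01106482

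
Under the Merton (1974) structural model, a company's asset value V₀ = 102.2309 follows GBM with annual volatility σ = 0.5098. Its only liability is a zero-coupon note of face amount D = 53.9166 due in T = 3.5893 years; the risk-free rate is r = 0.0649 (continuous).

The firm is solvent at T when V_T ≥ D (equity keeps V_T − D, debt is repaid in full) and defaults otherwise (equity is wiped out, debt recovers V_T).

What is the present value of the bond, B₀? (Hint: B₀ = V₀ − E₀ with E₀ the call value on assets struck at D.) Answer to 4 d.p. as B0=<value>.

d₁ = [ln(V₀/D) + (r + σ²/2)T] / (σ√T)
   = [ln(102.2309/53.9166) + (0.0649 + 0.5·0.5098²)·3.5893] / (0.5098·√3.5893)
   = [0.639796 + 0.699368] / 0.965839 = 1.386529
d₂ = d₁ − σ√T = 1.386529 − 0.965839 = 0.420690
N(d₁) = 0.917207,  N(d₂) = 0.663009,  e^(−rT) = 0.792197
E₀ = V₀·N(d₁) − D·e^(−rT)·N(d₂)
   = 102.2309·0.917207 − 53.9166·0.792197·0.663009 = 65.448107
B₀ = V₀ − E₀ = 102.2309 − 65.448107 = 36.782793

B0=36.7828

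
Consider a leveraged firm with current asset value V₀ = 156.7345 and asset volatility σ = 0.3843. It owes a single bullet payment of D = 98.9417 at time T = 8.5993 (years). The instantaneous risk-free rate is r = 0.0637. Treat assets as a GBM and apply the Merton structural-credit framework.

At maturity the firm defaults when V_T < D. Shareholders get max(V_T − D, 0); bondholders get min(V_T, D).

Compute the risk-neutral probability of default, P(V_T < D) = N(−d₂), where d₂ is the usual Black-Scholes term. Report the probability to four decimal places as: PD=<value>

d₁ = [ln(V₀/D) + (r + σ²/2)T] / (σ√T)
   = [ln(156.7345/98.9417) + (0.0637 + 0.5·0.3843²)·8.5993] / (0.3843·√8.5993)
   = [0.460023 + 1.182776] / 1.126943 = 1.457747
d₂ = d₁ − σ√T = 1.457747 − 1.126943 = 0.330804
risk-neutral PD = N(−d₂) = N(-0.330804) = 0.370396

PD=0.3704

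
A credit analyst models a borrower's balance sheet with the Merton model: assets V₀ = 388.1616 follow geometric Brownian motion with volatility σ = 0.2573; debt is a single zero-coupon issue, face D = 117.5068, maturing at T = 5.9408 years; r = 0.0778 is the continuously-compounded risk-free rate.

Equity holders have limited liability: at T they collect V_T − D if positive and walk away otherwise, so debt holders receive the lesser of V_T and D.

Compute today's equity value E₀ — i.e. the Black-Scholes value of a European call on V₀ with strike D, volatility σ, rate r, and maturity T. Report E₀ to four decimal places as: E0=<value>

d₁ = [ln(V₀/D) + (r + σ²/2)T] / (σ√T)
   = [ln(388.1616/117.5068) + (0.0778 + 0.5·0.2573²)·5.9408] / (0.2573·√5.9408)
   = [1.194926 + 0.658844] / 0.627137 = 2.955926
d₂ = d₁ − σ√T = 2.955926 − 0.627137 = 2.328790
N(d₁) = 0.998441,  N(d₂) = 0.990065,  e^(−rT) = 0.629900
E₀ = V₀·N(d₁) − D·e^(−rT)·N(d₂)
   = 388.1616·0.998441 − 117.5068·0.629900·0.990065 = 314.274431

E0=314.2744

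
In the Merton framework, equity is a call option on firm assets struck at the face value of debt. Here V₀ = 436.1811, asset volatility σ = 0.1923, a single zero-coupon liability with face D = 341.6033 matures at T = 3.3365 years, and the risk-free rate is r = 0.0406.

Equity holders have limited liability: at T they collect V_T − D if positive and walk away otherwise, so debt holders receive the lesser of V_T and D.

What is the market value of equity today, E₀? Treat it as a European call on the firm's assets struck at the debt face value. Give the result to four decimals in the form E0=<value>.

d₁ = [ln(V₀/D) + (r + σ²/2)T] / (σ√T)
   = [ln(436.1811/341.6033) + (0.0406 + 0.5·0.1923²)·3.3365] / (0.1923·√3.3365)
   = [0.244407 + 0.197153] / 0.351257 = 1.257086
d₂ = d₁ − σ√T = 1.257086 − 0.351257 = 0.905829
N(d₁) = 0.895639,  N(d₂) = 0.817487,  e^(−rT) = 0.873312
E₀ = V₀·N(d₁) − D·e^(−rT)·N(d₂)
   = 436.1811·0.895639 − 341.6033·0.873312·0.817487 = 146.782780

E0=146.7828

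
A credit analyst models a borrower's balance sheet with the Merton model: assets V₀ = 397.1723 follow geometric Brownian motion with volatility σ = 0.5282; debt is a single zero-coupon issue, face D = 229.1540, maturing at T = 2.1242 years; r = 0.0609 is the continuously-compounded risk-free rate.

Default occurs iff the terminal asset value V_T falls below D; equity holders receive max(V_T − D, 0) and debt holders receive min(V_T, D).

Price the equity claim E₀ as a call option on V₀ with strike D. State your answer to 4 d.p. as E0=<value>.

E0=217.4082

d₁ = [ln(V₀/D) + (r + σ²/2)T] / (σ√T)
   = [ln(397.1723/229.1540) + (0.0609 + 0.5·0.5282²)·2.1242] / (0.5282·√2.1242)
   = [0.549976 + 0.425685] / 0.769832 = 1.267368
d₂ = d₁ − σ√T = 1.267368 − 0.769832 = 0.497535
N(d₁) = 0.897488,  N(d₂) = 0.690594,  e^(−rT) = 0.878654
E₀ = V₀·N(d₁) − D·e^(−rT)·N(d₂)
   = 397.1723·0.897488 − 229.1540·0.878654·0.690594 = 217.408227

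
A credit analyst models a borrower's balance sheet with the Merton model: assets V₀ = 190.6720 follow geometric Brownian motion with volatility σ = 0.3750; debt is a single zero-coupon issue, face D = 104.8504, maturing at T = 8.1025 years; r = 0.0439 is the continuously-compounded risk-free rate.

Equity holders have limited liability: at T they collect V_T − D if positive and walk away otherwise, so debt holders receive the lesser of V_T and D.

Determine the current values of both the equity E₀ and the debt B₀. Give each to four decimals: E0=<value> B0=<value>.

E0=128.9811 B0=61.6909

d₁ = [ln(V₀/D) + (r + σ²/2)T] / (σ√T)
   = [ln(190.6720/104.8504) + (0.0439 + 0.5·0.3750²)·8.1025] / (0.3750·√8.1025)
   = [0.598020 + 0.925407] / 1.067433 = 1.427187
d₂ = d₁ − σ√T = 1.427187 − 1.067433 = 0.359753
N(d₁) = 0.923237,  N(d₂) = 0.640484,  e^(−rT) = 0.700683
E₀ = V₀·N(d₁) − D·e^(−rT)·N(d₂)
   = 190.6720·0.923237 − 104.8504·0.700683·0.640484 = 128.981056
B₀ = V₀ − E₀ = 190.6720 − 128.981056 = 61.690944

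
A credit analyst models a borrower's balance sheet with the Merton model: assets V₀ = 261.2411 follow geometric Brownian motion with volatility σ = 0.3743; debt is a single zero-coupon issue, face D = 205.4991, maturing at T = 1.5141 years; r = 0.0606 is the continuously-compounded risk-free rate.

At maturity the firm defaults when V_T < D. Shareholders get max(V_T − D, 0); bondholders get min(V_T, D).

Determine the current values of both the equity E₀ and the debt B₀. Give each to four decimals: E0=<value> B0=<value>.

d₁ = [ln(V₀/D) + (r + σ²/2)T] / (σ√T)
   = [ln(261.2411/205.4991) + (0.0606 + 0.5·0.3743²)·1.5141] / (0.3743·√1.5141)
   = [0.240002 + 0.197818] / 0.460572 = 0.950601
d₂ = d₁ − σ√T = 0.950601 − 0.460572 = 0.490029
N(d₁) = 0.829096,  N(d₂) = 0.687943,  e^(−rT) = 0.912329
E₀ = V₀·N(d₁) − D·e^(−rT)·N(d₂)
   = 261.2411·0.829096 − 205.4991·0.912329·0.687943 = 87.616508
B₀ = V₀ − E₀ = 261.2411 − 87.616508 = 173.624592

E0=87.6165 B0=173.6246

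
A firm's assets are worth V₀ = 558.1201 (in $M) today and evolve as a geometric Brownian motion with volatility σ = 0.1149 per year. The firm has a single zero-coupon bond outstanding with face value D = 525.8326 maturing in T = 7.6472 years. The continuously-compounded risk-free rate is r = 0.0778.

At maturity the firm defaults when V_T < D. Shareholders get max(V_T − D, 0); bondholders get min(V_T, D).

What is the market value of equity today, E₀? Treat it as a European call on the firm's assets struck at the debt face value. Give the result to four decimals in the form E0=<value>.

E0=268.9904

d₁ = [ln(V₀/D) + (r + σ²/2)T] / (σ√T)
   = [ln(558.1201/525.8326) + (0.0778 + 0.5·0.1149²)·7.6472] / (0.1149·√7.6472)
   = [0.059591 + 0.645431] / 0.317740 = 2.218870
d₂ = d₁ − σ√T = 2.218870 − 0.317740 = 1.901130
N(d₁) = 0.986752,  N(d₂) = 0.971358,  e^(−rT) = 0.551589
E₀ = V₀·N(d₁) − D·e^(−rT)·N(d₂)
   = 558.1201·0.986752 − 525.8326·0.551589·0.971358 = 268.990350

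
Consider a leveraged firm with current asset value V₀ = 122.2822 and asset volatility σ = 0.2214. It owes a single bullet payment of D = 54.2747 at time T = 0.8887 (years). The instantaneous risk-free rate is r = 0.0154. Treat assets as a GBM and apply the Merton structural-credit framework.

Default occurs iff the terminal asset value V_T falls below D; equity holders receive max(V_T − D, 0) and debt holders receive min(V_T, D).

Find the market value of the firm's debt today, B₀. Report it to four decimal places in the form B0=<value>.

B0=53.5368

d₁ = [ln(V₀/D) + (r + σ²/2)T] / (σ√T)
   = [ln(122.2822/54.2747) + (0.0154 + 0.5·0.2214²)·0.8887] / (0.2214·√0.8887)
   = [0.812273 + 0.035467] / 0.208716 = 4.061698
d₂ = d₁ − σ√T = 4.061698 − 0.208716 = 3.852983
N(d₁) = 0.999976,  N(d₂) = 0.999942,  e^(−rT) = 0.986407
E₀ = V₀·N(d₁) − D·e^(−rT)·N(d₂)
   = 122.2822·0.999976 − 54.2747·0.986407·0.999942 = 68.745388
B₀ = V₀ − E₀ = 122.2822 − 68.745388 = 53.536812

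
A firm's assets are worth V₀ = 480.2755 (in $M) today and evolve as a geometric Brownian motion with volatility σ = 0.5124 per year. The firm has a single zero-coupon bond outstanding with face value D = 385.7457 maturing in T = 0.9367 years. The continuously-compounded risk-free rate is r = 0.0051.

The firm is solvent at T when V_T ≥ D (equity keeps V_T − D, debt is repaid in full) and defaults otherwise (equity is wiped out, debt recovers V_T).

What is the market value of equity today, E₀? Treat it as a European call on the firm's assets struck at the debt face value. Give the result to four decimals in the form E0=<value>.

E0=141.0716

d₁ = [ln(V₀/D) + (r + σ²/2)T] / (σ√T)
   = [ln(480.2755/385.7457) + (0.0051 + 0.5·0.5124²)·0.9367] / (0.5124·√0.9367)
   = [0.219182 + 0.127744] / 0.495917 = 0.699564
d₂ = d₁ − σ√T = 0.699564 − 0.495917 = 0.203646
N(d₁) = 0.757900,  N(d₂) = 0.580685,  e^(−rT) = 0.995234
E₀ = V₀·N(d₁) − D·e^(−rT)·N(d₂)
   = 480.2755·0.757900 − 385.7457·0.995234·0.580685 = 141.071610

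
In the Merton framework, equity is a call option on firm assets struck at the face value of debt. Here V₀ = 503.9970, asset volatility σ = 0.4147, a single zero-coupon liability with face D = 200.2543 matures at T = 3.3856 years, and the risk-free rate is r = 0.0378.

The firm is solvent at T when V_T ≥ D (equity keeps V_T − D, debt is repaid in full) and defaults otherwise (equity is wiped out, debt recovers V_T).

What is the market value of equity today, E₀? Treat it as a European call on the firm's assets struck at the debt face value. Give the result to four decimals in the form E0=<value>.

d₁ = [ln(V₀/D) + (r + σ²/2)T] / (σ√T)
   = [ln(503.9970/200.2543) + (0.0378 + 0.5·0.4147²)·3.3856] / (0.4147·√3.3856)
   = [0.922982 + 0.419097] / 0.763048 = 1.758840
d₂ = d₁ − σ√T = 1.758840 − 0.763048 = 0.995792
N(d₁) = 0.960698,  N(d₂) = 0.840324,  e^(−rT) = 0.879875
E₀ = V₀·N(d₁) − D·e^(−rT)·N(d₂)
   = 503.9970·0.960698 − 200.2543·0.879875·0.840324 = 336.124665

E0=336.1247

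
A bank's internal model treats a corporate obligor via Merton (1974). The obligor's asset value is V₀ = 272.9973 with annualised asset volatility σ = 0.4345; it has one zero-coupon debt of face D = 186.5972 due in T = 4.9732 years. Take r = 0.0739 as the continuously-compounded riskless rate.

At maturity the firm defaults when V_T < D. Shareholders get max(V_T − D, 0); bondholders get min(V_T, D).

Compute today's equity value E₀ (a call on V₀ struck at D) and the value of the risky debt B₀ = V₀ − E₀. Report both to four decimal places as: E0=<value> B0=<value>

E0=165.2535 B0=107.7438

d₁ = [ln(V₀/D) + (r + σ²/2)T] / (σ√T)
   = [ln(272.9973/186.5972) + (0.0739 + 0.5·0.4345²)·4.9732] / (0.4345·√4.9732)
   = [0.380510 + 0.836965] / 0.968964 = 1.256470
d₂ = d₁ − σ√T = 1.256470 − 0.968964 = 0.287506
N(d₁) = 0.895527,  N(d₂) = 0.613138,  e^(−rT) = 0.692450
E₀ = V₀·N(d₁) − D·e^(−rT)·N(d₂)
   = 272.9973·0.895527 − 186.5972·0.692450·0.613138 = 165.253504
B₀ = V₀ − E₀ = 272.9973 − 165.253504 = 107.743796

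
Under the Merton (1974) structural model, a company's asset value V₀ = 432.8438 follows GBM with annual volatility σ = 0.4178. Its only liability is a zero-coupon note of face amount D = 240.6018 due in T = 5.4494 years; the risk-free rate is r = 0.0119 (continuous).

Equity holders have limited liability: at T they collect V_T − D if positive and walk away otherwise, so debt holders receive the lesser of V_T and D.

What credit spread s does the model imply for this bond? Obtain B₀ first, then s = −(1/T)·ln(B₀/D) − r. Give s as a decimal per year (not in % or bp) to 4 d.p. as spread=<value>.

d₁ = [ln(V₀/D) + (r + σ²/2)T] / (σ√T)
   = [ln(432.8438/240.6018) + (0.0119 + 0.5·0.4178²)·5.4494] / (0.4178·√5.4494)
   = [0.587234 + 0.540463] / 0.975310 = 1.156244
d₂ = d₁ − σ√T = 1.156244 − 0.975310 = 0.180934
N(d₁) = 0.876209,  N(d₂) = 0.571790,  e^(−rT) = 0.937210
E₀ = V₀·N(d₁) − D·e^(−rT)·N(d₂)
   = 432.8438·0.876209 − 240.6018·0.937210·0.571790 = 250.326265
B₀ = V₀ − E₀ = 432.8438 − 250.326265 = 182.517535
spread = −(1/T)·ln(B₀/D) − r = −(1/5.4494)·ln(182.517535/240.6018) − 0.0119 = 0.03880229

spread=0.0388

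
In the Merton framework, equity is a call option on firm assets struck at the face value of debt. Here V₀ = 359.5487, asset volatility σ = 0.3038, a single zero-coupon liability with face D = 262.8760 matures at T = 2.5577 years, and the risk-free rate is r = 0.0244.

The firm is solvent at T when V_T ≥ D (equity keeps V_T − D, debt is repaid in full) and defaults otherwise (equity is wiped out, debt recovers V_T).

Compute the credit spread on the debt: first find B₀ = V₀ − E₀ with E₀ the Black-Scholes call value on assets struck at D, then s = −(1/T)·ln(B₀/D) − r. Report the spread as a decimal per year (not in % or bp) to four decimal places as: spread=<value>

d₁ = [ln(V₀/D) + (r + σ²/2)T] / (σ√T)
   = [ln(359.5487/262.8760) + (0.0244 + 0.5·0.3038²)·2.5577] / (0.3038·√2.5577)
   = [0.313167 + 0.180439] / 0.485862 = 1.015939
d₂ = d₁ − σ√T = 1.015939 − 0.485862 = 0.530078
N(d₁) = 0.845171,  N(d₂) = 0.701971,  e^(−rT) = 0.939500
E₀ = V₀·N(d₁) − D·e^(−rT)·N(d₂)
   = 359.5487·0.845171 − 262.8760·0.939500·0.701971 = 130.512978
B₀ = V₀ − E₀ = 359.5487 − 130.512978 = 229.035722
spread = −(1/T)·ln(B₀/D) − r = −(1/2.5577)·ln(229.035722/262.8760) − 0.0244 = 0.02947827

spread=0.0295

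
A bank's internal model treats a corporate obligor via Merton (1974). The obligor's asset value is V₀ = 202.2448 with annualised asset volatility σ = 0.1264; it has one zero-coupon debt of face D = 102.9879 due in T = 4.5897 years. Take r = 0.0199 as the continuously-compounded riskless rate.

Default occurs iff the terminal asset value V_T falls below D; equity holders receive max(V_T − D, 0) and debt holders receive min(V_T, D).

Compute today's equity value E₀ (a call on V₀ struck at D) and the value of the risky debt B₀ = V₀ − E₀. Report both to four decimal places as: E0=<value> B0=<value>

d₁ = [ln(V₀/D) + (r + σ²/2)T] / (σ√T)
   = [ln(202.2448/102.9879) + (0.0199 + 0.5·0.1264²)·4.5897] / (0.1264·√4.5897)
   = [0.674867 + 0.128000] / 0.270794 = 2.964862
d₂ = d₁ − σ√T = 2.964862 − 0.270794 = 2.694068
N(d₁) = 0.998486,  N(d₂) = 0.996471,  e^(−rT) = 0.912712
E₀ = V₀·N(d₁) − D·e^(−rT)·N(d₂)
   = 202.2448·0.998486 − 102.9879·0.912712·0.996471 = 108.272050
B₀ = V₀ − E₀ = 202.2448 − 108.272050 = 93.972750

E0=108.2721 B0=93.9727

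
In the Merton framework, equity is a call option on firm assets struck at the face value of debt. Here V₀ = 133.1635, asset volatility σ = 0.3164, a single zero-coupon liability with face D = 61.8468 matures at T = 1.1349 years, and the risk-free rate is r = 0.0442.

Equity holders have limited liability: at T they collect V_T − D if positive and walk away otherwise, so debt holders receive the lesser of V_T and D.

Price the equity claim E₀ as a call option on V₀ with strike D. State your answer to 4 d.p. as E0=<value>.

d₁ = [ln(V₀/D) + (r + σ²/2)T] / (σ√T)
   = [ln(133.1635/61.8468) + (0.0442 + 0.5·0.3164²)·1.1349] / (0.3164·√1.1349)
   = [0.766917 + 0.106969] / 0.337066 = 2.592626
d₂ = d₁ − σ√T = 2.592626 − 0.337066 = 2.255560
N(d₁) = 0.995238,  N(d₂) = 0.987951,  e^(−rT) = 0.951075
E₀ = V₀·N(d₁) − D·e^(−rT)·N(d₂)
   = 133.1635·0.995238 − 61.8468·0.951075·0.987951 = 74.417141

E0=74.4171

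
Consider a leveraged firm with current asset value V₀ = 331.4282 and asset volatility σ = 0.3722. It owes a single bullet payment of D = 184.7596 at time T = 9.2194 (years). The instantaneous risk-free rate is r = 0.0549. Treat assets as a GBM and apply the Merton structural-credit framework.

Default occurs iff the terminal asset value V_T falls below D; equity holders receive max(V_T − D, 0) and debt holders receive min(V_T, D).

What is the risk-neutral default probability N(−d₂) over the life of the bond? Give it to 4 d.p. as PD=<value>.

PD=0.3446

d₁ = [ln(V₀/D) + (r + σ²/2)T] / (σ√T)
   = [ln(331.4282/184.7596) + (0.0549 + 0.5·0.3722²)·9.2194] / (0.3722·√9.2194)
   = [0.584356 + 1.144740] / 1.130128 = 1.530000
d₂ = d₁ − σ√T = 1.530000 − 1.130128 = 0.399871
risk-neutral PD = N(−d₂) = N(-0.399871) = 0.344626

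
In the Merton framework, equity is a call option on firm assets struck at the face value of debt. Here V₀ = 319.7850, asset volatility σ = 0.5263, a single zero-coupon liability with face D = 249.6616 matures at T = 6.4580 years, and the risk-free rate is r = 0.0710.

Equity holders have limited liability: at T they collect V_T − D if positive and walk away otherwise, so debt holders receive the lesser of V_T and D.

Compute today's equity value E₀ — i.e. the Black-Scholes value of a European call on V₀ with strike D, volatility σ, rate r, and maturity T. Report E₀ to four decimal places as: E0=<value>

d₁ = [ln(V₀/D) + (r + σ²/2)T] / (σ√T)
   = [ln(319.7850/249.6616) + (0.0710 + 0.5·0.5263²)·6.4580] / (0.5263·√6.4580)
   = [0.247542 + 1.352924] / 1.337465 = 1.196642
d₂ = d₁ − σ√T = 1.196642 − 1.337465 = -0.140823
N(d₁) = 0.884277,  N(d₂) = 0.444005,  e^(−rT) = 0.632220
E₀ = V₀·N(d₁) − D·e^(−rT)·N(d₂)
   = 319.7850·0.884277 − 249.6616·0.632220·0.444005 = 212.696304

E0=212.6963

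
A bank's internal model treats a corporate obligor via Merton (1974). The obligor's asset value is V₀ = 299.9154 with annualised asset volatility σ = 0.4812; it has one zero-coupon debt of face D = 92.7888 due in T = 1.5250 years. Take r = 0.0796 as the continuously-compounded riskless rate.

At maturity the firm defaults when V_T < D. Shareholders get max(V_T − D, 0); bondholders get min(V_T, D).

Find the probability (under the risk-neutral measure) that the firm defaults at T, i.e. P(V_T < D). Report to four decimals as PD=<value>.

d₁ = [ln(V₀/D) + (r + σ²/2)T] / (σ√T)
   = [ln(299.9154/92.7888) + (0.0796 + 0.5·0.4812²)·1.5250] / (0.4812·√1.5250)
   = [1.173174 + 0.297949] / 0.594238 = 2.475647
d₂ = d₁ − σ√T = 2.475647 − 0.594238 = 1.881409
risk-neutral PD = N(−d₂) = N(-1.881409) = 0.029958

PD=0.0300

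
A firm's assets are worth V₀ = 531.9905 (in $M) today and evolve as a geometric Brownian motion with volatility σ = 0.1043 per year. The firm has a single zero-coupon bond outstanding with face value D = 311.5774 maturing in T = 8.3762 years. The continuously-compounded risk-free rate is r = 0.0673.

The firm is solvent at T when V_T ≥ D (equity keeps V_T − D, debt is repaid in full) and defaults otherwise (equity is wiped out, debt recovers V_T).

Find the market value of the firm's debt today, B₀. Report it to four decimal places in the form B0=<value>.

B0=177.3123

d₁ = [ln(V₀/D) + (r + σ²/2)T] / (σ√T)
   = [ln(531.9905/311.5774) + (0.0673 + 0.5·0.1043²)·8.3762] / (0.1043·√8.3762)
   = [0.534978 + 0.609278] / 0.301862 = 3.790666
d₂ = d₁ − σ√T = 3.790666 − 0.301862 = 3.488804
N(d₁) = 0.999925,  N(d₂) = 0.999757,  e^(−rT) = 0.569089
E₀ = V₀·N(d₁) − D·e^(−rT)·N(d₂)
   = 531.9905·0.999925 − 311.5774·0.569089·0.999757 = 354.678248
B₀ = V₀ − E₀ = 531.9905 − 354.678248 = 177.312252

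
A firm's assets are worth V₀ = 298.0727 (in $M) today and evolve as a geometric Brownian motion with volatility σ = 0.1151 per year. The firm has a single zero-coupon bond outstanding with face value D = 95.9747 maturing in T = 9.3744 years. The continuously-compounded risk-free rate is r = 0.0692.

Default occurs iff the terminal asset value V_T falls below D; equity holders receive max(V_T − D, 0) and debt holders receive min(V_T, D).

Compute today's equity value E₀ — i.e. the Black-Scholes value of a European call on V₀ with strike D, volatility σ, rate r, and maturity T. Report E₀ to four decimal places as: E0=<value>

d₁ = [ln(V₀/D) + (r + σ²/2)T] / (σ√T)
   = [ln(298.0727/95.9747) + (0.0692 + 0.5·0.1151²)·9.3744] / (0.1151·√9.3744)
   = [1.133253 + 0.710805] / 0.352409 = 5.232718
d₂ = d₁ − σ√T = 5.232718 − 0.352409 = 4.880309
N(d₁) = 1.000000,  N(d₂) = 0.999999,  e^(−rT) = 0.522720
E₀ = V₀·N(d₁) − D·e^(−rT)·N(d₂)
   = 298.0727·1.000000 − 95.9747·0.522720·0.999999 = 247.904764

E0=247.9048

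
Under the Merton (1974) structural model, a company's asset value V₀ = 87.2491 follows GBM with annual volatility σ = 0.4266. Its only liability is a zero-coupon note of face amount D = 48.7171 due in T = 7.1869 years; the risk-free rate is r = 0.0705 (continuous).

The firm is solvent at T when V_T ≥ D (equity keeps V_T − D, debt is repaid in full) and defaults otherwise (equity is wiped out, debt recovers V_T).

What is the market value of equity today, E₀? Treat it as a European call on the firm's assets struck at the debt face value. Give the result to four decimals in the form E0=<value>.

d₁ = [ln(V₀/D) + (r + σ²/2)T] / (σ√T)
   = [ln(87.2491/48.7171) + (0.0705 + 0.5·0.4266²)·7.1869] / (0.4266·√7.1869)
   = [0.582737 + 1.160640] / 1.143646 = 1.524402
d₂ = d₁ − σ√T = 1.524402 − 1.143646 = 0.380756
N(d₁) = 0.936296,  N(d₂) = 0.648308,  e^(−rT) = 0.602495
E₀ = V₀·N(d₁) − D·e^(−rT)·N(d₂)
   = 87.2491·0.936296 − 48.7171·0.602495·0.648308 = 62.661972

E0=62.6620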